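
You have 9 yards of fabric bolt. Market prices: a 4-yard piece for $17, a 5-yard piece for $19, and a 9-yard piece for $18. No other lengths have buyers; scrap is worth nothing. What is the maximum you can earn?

36

Build f[k] bottom-up: f[k] = max over allowed piece i of (p[i] + f[k−i]).
f[1] = 0
f[2] = 0
f[3] = 0
f[4] = 17
f[5] = 19
f[6] = 19
f[7] = 19
f[8] = 34  (first piece 4, then f[4]=17)
f[9] = 36  (first piece 4, then f[5]=19)
One optimal cutting: 5 + 4 → $36.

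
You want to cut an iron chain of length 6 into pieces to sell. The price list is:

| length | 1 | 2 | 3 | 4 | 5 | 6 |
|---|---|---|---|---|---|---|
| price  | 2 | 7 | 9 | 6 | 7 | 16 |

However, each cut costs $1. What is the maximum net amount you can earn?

19

Build net[k] bottom-up: net[k] = max over allowed piece i of (p[i] + net[k−i]) − 1 per cut.
net[1] = 2
net[2] = max(2+2-1, 7+0) = 7
net[3] = max(2+7-1, 7+2-1, 9+0) = 9
net[4] = max(2+9-1, 7+7-1, 9+2-1, 6+0) = 13
net[5] = max(2+13-1, 7+9-1, 9+7-1, 6+2-1, 7+0) = 15
net[6] = max(2+15-1, 7+13-1, 9+9-1, 6+7-1, 7+2-1, 16+0) = 19
One optimal plan: pieces 2 + 2 + 2 (2 cuts) → $21 − $2 = $19.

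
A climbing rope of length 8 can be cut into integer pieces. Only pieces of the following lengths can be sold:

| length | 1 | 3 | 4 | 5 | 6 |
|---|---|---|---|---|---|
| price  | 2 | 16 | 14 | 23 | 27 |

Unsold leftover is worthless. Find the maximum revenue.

Build f[k] bottom-up: f[k] = max over allowed piece i of (p[i] + f[k−i]).
f[1] = 2
f[2] = 4  (first piece 1, then f[1]=2)
f[3] = 16
f[4] = 18  (first piece 1, then f[3]=16)
f[5] = 23
f[6] = 32  (first piece 3, then f[3]=16)
f[7] = 34  (first piece 1, then f[6]=32)
f[8] = 39  (first piece 3, then f[5]=23)
One optimal cutting: 5 + 3 → €39.

39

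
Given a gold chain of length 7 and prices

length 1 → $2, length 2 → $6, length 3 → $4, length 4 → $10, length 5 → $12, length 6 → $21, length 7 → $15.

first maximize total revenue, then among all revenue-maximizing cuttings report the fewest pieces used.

2

Let r[k] be the best obtainable value from length k. For each k, try every first piece i and keep the best of price[i] + r[k−i].
r[1] = 2
r[2] = max(2+2, 6+0) = 6
r[3] = max(2+6, 6+2, 4+0) = 8
r[4] = max(2+8, 6+6, 4+2, 10+0) = 12
r[5] = max(2+12, 6+8, 4+6, 10+2, 12+0) = 14
r[6] = max(2+14, 6+12, 4+8, 10+6, 12+2, 21+0) = 21
r[7] = max(2+21, 6+14, 4+12, …, 21+2, 15+0) = 23
Maximum revenue is $23.
Now minimize piece count subject to staying optimal: for each k, pieces[k] = 1 + min over i with p[i]+r[k−i]=r[k] of pieces[k−i].
pieces[4] = 2
pieces[5] = 3
pieces[6] = 1
pieces[7] = 2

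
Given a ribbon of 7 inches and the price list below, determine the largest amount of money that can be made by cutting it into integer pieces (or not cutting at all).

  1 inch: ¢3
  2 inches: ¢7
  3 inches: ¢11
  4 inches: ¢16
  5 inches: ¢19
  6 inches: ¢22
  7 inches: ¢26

Build best[k] bottom-up: best[k] = max over allowed piece i of (p[i] + best[k−i]).
best[1] = 3
best[2] = max(3+3, 7+0) = 7
best[3] = max(3+7, 7+3, 11+0) = 11
best[4] = max(3+11, 7+7, 11+3, 16+0) = 16
best[5] = max(3+16, 7+11, 11+7, 16+3, 19+0) = 19
best[6] = max(3+19, 7+16, 11+11, 16+7, 19+3, 22+0) = 23
best[7] = max(3+23, 7+19, 11+16, …, 22+3, 26+0) = 27
One optimal cutting: 4 + 3 → ¢16 + ¢11 = ¢27.

27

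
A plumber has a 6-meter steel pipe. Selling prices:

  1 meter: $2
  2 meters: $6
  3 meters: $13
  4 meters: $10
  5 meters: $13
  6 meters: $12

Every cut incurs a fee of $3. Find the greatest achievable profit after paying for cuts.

Build net[k] bottom-up: net[k] = max over allowed piece i of (p[i] + net[k−i]) − 3 per cut.
net[1] = 2
net[2] = max(2+2-3, 6+0) = 6
net[3] = max(2+6-3, 6+2-3, 13+0) = 13
net[4] = max(2+13-3, 6+6-3, 13+2-3, 10+0) = 12
net[5] = max(2+12-3, 6+13-3, 13+6-3, 10+2-3, 13+0) = 16
net[6] = max(2+16-3, 6+12-3, 13+13-3, 10+6-3, 13+2-3, 12+0) = 23
One optimal plan: pieces 3 + 3 (1 cut) → $26 − $3 = $23.

23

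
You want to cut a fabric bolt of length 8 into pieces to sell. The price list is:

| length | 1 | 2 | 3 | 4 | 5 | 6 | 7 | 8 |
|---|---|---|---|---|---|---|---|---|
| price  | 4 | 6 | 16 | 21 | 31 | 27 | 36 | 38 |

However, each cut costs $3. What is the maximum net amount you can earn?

Let net[k] be the best obtainable value from length k. For each k, try every first piece i and keep the best of price[i] + net[k−i] minus the 3 cut fee when i<k.
net[1] = 4
net[2] = max(4+4-3, 6+0) = 6
net[3] = max(4+6-3, 6+4-3, 16+0) = 16
net[4] = max(4+16-3, 6+6-3, 16+4-3, 21+0) = 21
net[5] = max(4+21-3, 6+16-3, 16+6-3, 21+4-3, 31+0) = 31
net[6] = max(4+31-3, 6+21-3, 16+16-3, 21+6-3, 31+4-3, 27+0) = 32
net[7] = max(4+32-3, 6+31-3, 16+21-3, …, 27+4-3, 36+0) = 36
net[8] = max(4+36-3, 6+32-3, 16+31-3, …, 36+4-3, 38+0) = 44
One optimal plan: pieces 5 + 3 (1 cut) → $47 − $3 = $44.

44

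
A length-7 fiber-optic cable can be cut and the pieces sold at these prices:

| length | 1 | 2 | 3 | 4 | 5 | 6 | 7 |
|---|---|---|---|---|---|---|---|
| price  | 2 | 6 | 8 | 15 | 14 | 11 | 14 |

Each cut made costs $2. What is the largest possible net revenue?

Let r[k] be the best obtainable value from length k. For each k, try every first piece i and keep the best of price[i] + r[k−i] minus the 2 cut fee when i<k.
r[1] = 2
r[2] = max(2+2-2, 6+0) = 6
r[3] = max(2+6-2, 6+2-2, 8+0) = 8
r[4] = max(2+8-2, 6+6-2, 8+2-2, 15+0) = 15
r[5] = max(2+15-2, 6+8-2, 8+6-2, 15+2-2, 14+0) = 15
r[6] = max(2+15-2, 6+15-2, 8+8-2, 15+6-2, 14+2-2, 11+0) = 19
r[7] = max(2+19-2, 6+15-2, 8+15-2, …, 11+2-2, 14+0) = 21
One optimal plan: pieces 4 + 3 (1 cut) → $23 − $2 = $21.

21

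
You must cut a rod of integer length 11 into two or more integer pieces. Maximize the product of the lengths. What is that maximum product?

Fill m[k] for k=2..11: at each k try every first piece i and multiply by the better of (k−i) uncut or m[k−i].
m[2] = 1·max(1,0) = 1·1 = 1
m[3] = max(1·2, 2·1) = 2
m[4] = max(1·3, 2·2, 3·1) = 4
m[5] = max(1·4, 2·3, 3·2, 4·1) = 6
m[6] = max(1·6, 2·4, 3·3, 4·2, 5·1) = 9
m[7] = max(1·9, 2·6, 3·4, 4·3, 5·2, 6·1) = 12
m[8] = max(1·12, 2·9, 3·6, …, 6·2, 7·1) = 18
m[9] = max(1·18, 2·12, 3·9, …, 7·2, 8·1) = 27
m[10] = max(1·27, 2·18, 3·12, …, 8·2, 9·1) = 36
m[11] = max(1·36, 2·27, 3·18, …, 9·2, 10·1) = 54
One optimal split: 3 + 3 + 3 + 2; product 3·3·3·2 = 54.

54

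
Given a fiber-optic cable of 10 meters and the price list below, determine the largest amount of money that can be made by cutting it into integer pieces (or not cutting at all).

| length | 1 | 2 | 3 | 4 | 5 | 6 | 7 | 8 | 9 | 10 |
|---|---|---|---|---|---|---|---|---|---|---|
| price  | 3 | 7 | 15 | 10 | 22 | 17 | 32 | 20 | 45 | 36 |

48

Consider every possible first cut. best[k] is the best of p[i]+best[k−i] over all sellable i≤k.
best[1] = 3
best[2] = max(3+3, 7+0) = 7
best[3] = max(3+7, 7+3, 15+0) = 15
best[4] = max(3+15, 7+7, 15+3, 10+0) = 18
best[5] = max(3+18, 7+15, 15+7, 10+3, 22+0) = 22
best[6] = max(3+22, 7+18, 15+15, 10+7, 22+3, 17+0) = 30
best[7] = max(3+30, 7+22, 15+18, …, 17+3, 32+0) = 33
best[8] = max(3+33, 7+30, 15+22, …, 32+3, 20+0) = 37
best[9] = max(3+37, 7+33, 15+30, …, 20+3, 45+0) = 45
best[10] = max(3+45, 7+37, 15+33, …, 45+3, 36+0) = 48
One optimal cutting: 3 + 3 + 3 + 1 → $15 + $15 + $15 + $3 = $48.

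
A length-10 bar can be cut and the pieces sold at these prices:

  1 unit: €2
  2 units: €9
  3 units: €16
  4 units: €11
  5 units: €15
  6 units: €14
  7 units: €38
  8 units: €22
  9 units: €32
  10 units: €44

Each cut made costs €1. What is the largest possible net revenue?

Consider every possible first cut. net[k] is the best of p[i]+net[k−i] over all sellable i≤k, charging 1 whenever i<k.
net[1] = 2
net[2] = 9
net[3] = 16
net[4] = 17  (first piece 1, then net[3]=16)
net[5] = 24  (first piece 2, then net[3]=16)
net[6] = 31  (first piece 3, then net[3]=16)
net[7] = 38
net[8] = 39  (first piece 1, then net[7]=38)
net[9] = 46  (first piece 2, then net[7]=38)
net[10] = 53  (first piece 3, then net[7]=38)
One optimal plan: pieces 7 + 3 (1 cut) → €54 − €1 = €53.

53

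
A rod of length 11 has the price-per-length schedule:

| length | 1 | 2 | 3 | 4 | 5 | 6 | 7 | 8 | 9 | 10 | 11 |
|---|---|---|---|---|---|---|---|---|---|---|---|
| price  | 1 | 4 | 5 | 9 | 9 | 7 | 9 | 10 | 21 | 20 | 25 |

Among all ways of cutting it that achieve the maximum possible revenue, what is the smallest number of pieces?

1

Consider every possible first cut. r[k] is the best of p[i]+r[k−i] over all sellable i≤k.
r[1] = 1
r[2] = 4
r[3] = 5  (first piece 1, then r[2]=4)
r[4] = 9
r[5] = 10  (first piece 1, then r[4]=9)
r[6] = 13  (first piece 2, then r[4]=9)
r[7] = 14  (first piece 1, then r[6]=13)
r[8] = 18  (first piece 4, then r[4]=9)
r[9] = 21
r[10] = 22  (first piece 1, then r[9]=21)
r[11] = 25  (first piece 2, then r[9]=21)
Maximum revenue is $25.
Now minimize piece count subject to staying optimal: for each k, pieces[k] = 1 + min over i with p[i]+r[k−i]=r[k] of pieces[k−i].
pieces[8] = 2
pieces[9] = 1
pieces[10] = 2
pieces[11] = 1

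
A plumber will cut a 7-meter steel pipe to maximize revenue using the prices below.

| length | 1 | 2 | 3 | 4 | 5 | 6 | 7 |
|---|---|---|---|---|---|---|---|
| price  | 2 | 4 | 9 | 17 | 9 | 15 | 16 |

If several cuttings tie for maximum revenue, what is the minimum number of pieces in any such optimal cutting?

2

Consider every possible first cut. r[k] is the best of p[i]+r[k−i] over all sellable i≤k.
r[1] = 2
r[2] = 4  (first piece 1, then r[1]=2)
r[3] = 9
r[4] = 17
r[5] = 19  (first piece 1, then r[4]=17)
r[6] = 21  (first piece 1, then r[5]=19)
r[7] = 26  (first piece 3, then r[4]=17)
Maximum revenue is $26.
Now minimize piece count subject to staying optimal: for each k, pieces[k] = 1 + min over i with p[i]+r[k−i]=r[k] of pieces[k−i].
pieces[4] = 1
pieces[5] = 2
pieces[6] = 2
pieces[7] = 2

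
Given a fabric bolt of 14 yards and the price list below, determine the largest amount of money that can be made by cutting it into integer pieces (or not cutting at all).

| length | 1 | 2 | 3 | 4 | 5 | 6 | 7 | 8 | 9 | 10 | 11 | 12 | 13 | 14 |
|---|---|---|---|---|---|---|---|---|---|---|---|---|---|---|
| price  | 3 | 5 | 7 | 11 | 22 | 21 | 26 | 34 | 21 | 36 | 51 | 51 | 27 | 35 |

Let v[k] be the best obtainable value from length k. For each k, try every first piece i and keep the best of price[i] + v[k−i].
v[1] = 3
v[2] = 6  (first piece 1, then v[1]=3)
v[3] = 9  (first piece 1, then v[2]=6)
v[4] = 12  (first piece 1, then v[3]=9)
v[5] = 22
v[6] = 25  (first piece 1, then v[5]=22)
v[7] = 28  (first piece 1, then v[6]=25)
v[8] = 34
v[9] = 37  (first piece 1, then v[8]=34)
v[10] = 44  (first piece 5, then v[5]=22)
v[11] = 51
v[12] = 54  (first piece 1, then v[11]=51)
v[13] = 57  (first piece 1, then v[12]=54)
v[14] = 60  (first piece 1, then v[13]=57)
One optimal cutting: 11 + 1 + 1 + 1 → $51 + $3 + $3 + $3 = $60.

60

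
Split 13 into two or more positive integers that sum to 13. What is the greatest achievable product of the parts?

108

Let g[k] be the best product for length k (with at least one cut). For each first piece i, the rest contributes max(k−i, g[k−i]).
g[2] = 1*max(1,0) = 1*1 = 1
g[3] = 1*max(2,1) = 1*2 = 2
g[4] = 2*max(2,1) = 2*2 = 4
g[5] = 2*max(3,2) = 2*3 = 6
g[6] = 3*max(3,2) = 3*3 = 9
g[7] = 2*max(5,6) = 2*6 = 12
g[8] = 2*max(6,9) = 2*9 = 18
g[9] = 3*max(6,9) = 3*9 = 27
g[10] = 2*max(8,18) = 2*18 = 36
g[11] = 2*max(9,27) = 2*27 = 54
g[12] = 3*max(9,27) = 3*27 = 81
g[13] = 2*max(11,54) = 2*54 = 108
One optimal split: 3 + 3 + 3 + 2 + 2; product 3*3*3*2*2 = 108.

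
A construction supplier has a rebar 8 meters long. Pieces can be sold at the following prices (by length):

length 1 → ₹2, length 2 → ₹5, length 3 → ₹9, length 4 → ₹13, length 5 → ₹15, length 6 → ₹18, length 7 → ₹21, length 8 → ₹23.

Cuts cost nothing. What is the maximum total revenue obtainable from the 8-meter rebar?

Let best[k] be the best obtainable value from length k. For each k, try every first piece i and keep the best of price[i] + best[k−i].
best[1] = 2
best[2] = 5
best[3] = 9
best[4] = 13
best[5] = 15  (first piece 1, then best[4]=13)
best[6] = 18  (first piece 2, then best[4]=13)
best[7] = 22  (first piece 3, then best[4]=13)
best[8] = 26  (first piece 4, then best[4]=13)
One optimal cutting: 4 + 4 → ₹13 + ₹13 = ₹26.

26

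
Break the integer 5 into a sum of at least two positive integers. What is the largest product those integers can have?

Let P[k] be the best product for length k (with at least one cut). For each first piece i, the rest contributes max(k−i, P[k−i]).
P[2] = 1*max(1,0) = 1*1 = 1
P[3] = 1*max(2,1) = 1*2 = 2
P[4] = 2*max(2,1) = 2*2 = 4
P[5] = 2*max(3,2) = 2*3 = 6
One optimal split: 3 + 2; product 3*2 = 6.

6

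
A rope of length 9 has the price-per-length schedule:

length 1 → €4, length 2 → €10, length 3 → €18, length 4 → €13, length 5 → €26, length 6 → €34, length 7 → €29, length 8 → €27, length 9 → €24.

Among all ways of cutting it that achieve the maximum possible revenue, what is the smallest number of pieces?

Consider every possible first cut. r[k] is the best of p[i]+r[k−i] over all sellable i≤k.
r[1] = 4
r[2] = 10
r[3] = 18
r[4] = 22  (first piece 1, then r[3]=18)
r[5] = 28  (first piece 2, then r[3]=18)
r[6] = 36  (first piece 3, then r[3]=18)
r[7] = 40  (first piece 1, then r[6]=36)
r[8] = 46  (first piece 2, then r[6]=36)
r[9] = 54  (first piece 3, then r[6]=36)
Maximum revenue is €54.
Now minimize piece count subject to staying optimal: for each k, pieces[k] = 1 + min over i with p[i]+r[k−i]=r[k] of pieces[k−i].
pieces[6] = 2
pieces[7] = 3
pieces[8] = 3
pieces[9] = 3

3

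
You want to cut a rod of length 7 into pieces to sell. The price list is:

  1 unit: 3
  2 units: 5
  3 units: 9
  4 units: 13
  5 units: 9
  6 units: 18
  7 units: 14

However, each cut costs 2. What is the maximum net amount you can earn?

Consider every possible first cut. v[k] is the best of p[i]+v[k−i] over all sellable i≤k, charging 2 whenever i<k.
v[1] = 3
v[2] = 5
v[3] = 9
v[4] = 13
v[5] = 14  (first piece 1, then v[4]=13)
v[6] = 18
v[7] = 20  (first piece 3, then v[4]=13)
One optimal plan: pieces 4 + 3 (1 cut) → 22 − 2 = 20.

20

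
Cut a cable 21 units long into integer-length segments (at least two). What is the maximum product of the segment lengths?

2187

Let g[k] be the best product for length k (with at least one cut). For each first piece i, the rest contributes max(k−i, g[k−i]).
Small cases: g[2]=1, g[3]=2, g[4]=4, g[5]=6, g[6]=9, g[7]=12, g[8]=18, g[9]=27, g[10]=36, g[11]=54, g[12]=81, g[13]=108, g[14]=162, g[15]=243.
g[16] = 2*max(14,162) = 2*162 = 324
g[17] = 2*max(15,243) = 2*243 = 486
g[18] = 3*max(15,243) = 3*243 = 729
g[19] = 2*max(17,486) = 2*486 = 972
g[20] = 2*max(18,729) = 2*729 = 1458
g[21] = 3*max(18,729) = 3*729 = 2187
One optimal split: 3 + 3 + 3 + 3 + 3 + 3 + 3; product 3*3*3*3*3*3*3 = 2187.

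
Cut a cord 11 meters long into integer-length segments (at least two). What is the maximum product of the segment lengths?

Fill f[k] for k=2..11: at each k try every first piece i and multiply by the better of (k−i) uncut or f[k−i].
f[2] = 1*max(1,0) = 1*1 = 1
f[3] = max(1*2, 2*1) = 2
f[4] = max(1*3, 2*2, 3*1) = 4
f[5] = max(1*4, 2*3, 3*2, 4*1) = 6
f[6] = max(1*6, 2*4, 3*3, 4*2, 5*1) = 9
f[7] = max(1*9, 2*6, 3*4, 4*3, 5*2, 6*1) = 12
f[8] = max(1*12, 2*9, 3*6, …, 6*2, 7*1) = 18
f[9] = max(1*18, 2*12, 3*9, …, 7*2, 8*1) = 27
f[10] = max(1*27, 2*18, 3*12, …, 8*2, 9*1) = 36
f[11] = max(1*36, 2*27, 3*18, …, 9*2, 10*1) = 54
One optimal split: 3 + 3 + 3 + 2; product 3*3*3*2 = 54.

54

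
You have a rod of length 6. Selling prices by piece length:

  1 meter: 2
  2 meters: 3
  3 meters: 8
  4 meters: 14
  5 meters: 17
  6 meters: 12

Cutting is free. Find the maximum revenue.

Let best[k] be the best obtainable value from length k. For each k, try every first piece i and keep the best of price[i] + best[k−i].
best[1] = 2
best[2] = 4  (first piece 1, then best[1]=2)
best[3] = 8
best[4] = 14
best[5] = 17
best[6] = 19  (first piece 1, then best[5]=17)
One optimal cutting: 5 + 1 → 17 + 2 = 19.

19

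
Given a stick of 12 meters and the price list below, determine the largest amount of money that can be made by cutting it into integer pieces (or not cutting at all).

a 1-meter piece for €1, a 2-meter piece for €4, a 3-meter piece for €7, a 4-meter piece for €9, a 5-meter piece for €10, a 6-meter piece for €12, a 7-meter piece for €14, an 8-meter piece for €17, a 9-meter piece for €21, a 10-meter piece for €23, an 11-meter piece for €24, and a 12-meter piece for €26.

28

Consider every possible first cut. best[k] is the best of p[i]+best[k−i] over all sellable i≤k.
best[1] = 1
best[2] = max(1+1, 4+0) = 4
best[3] = max(1+4, 4+1, 7+0) = 7
best[4] = max(1+7, 4+4, 7+1, 9+0) = 9
best[5] = max(1+9, 4+7, 7+4, 9+1, 10+0) = 11
best[6] = max(1+11, 4+9, 7+7, 9+4, 10+1, 12+0) = 14
best[7] = max(1+14, 4+11, 7+9, …, 12+1, 14+0) = 16
best[8] = max(1+16, 4+14, 7+11, …, 14+1, 17+0) = 18
best[9] = max(1+18, 4+16, 7+14, …, 17+1, 21+0) = 21
best[10] = max(1+21, 4+18, 7+16, …, 21+1, 23+0) = 23
best[11] = max(1+23, 4+21, 7+18, …, 23+1, 24+0) = 25
best[12] = max(1+25, 4+23, 7+21, …, 24+1, 26+0) = 28
One optimal cutting: 3 + 3 + 3 + 3 → €7 + €7 + €7 + €7 = €28.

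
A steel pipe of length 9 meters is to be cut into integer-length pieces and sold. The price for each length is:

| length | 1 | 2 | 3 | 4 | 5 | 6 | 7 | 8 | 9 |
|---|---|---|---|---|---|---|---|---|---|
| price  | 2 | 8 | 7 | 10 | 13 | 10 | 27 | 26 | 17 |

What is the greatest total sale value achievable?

Consider every possible first cut. R[k] is the best of p[i]+R[k−i] over all sellable i≤k.
R[1] = 2
R[2] = 8
R[3] = 10  (first piece 1, then R[2]=8)
R[4] = 16  (first piece 2, then R[2]=8)
R[5] = 18  (first piece 1, then R[4]=16)
R[6] = 24  (first piece 2, then R[4]=16)
R[7] = 27
R[8] = 32  (first piece 2, then R[6]=24)
R[9] = 35  (first piece 2, then R[7]=27)
One optimal cutting: 7 + 2 → $27 + $8 = $35.

35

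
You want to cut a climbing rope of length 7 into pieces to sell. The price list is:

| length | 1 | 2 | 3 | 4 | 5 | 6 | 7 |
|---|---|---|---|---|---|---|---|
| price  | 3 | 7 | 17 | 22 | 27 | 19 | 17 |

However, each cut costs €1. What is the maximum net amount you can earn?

38

Build v[k] bottom-up: v[k] = max over allowed piece i of (p[i] + v[k−i]) − 1 per cut.
v[1] = 3
v[2] = 7
v[3] = 17
v[4] = 22
v[5] = 27
v[6] = 33  (first piece 3, then v[3]=17)
v[7] = 38  (first piece 3, then v[4]=22)
One optimal plan: pieces 4 + 3 (1 cut) → €39 − €1 = €38.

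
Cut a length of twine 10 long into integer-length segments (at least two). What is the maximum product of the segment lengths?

36

Define prod[k] = max over 1≤i<k of i · max(k−i, prod[k−i]); the inner max lets the remainder stay uncut if that's better.
prod[2] = 1*max(1,0) = 1*1 = 1
prod[3] = max(1*2, 2*1) = 2
prod[4] = max(1*3, 2*2, 3*1) = 4
prod[5] = max(1*4, 2*3, 3*2, 4*1) = 6
prod[6] = max(1*6, 2*4, 3*3, 4*2, 5*1) = 9
prod[7] = max(1*9, 2*6, 3*4, 4*3, 5*2, 6*1) = 12
prod[8] = max(1*12, 2*9, 3*6, …, 6*2, 7*1) = 18
prod[9] = max(1*18, 2*12, 3*9, …, 7*2, 8*1) = 27
prod[10] = max(1*27, 2*18, 3*12, …, 8*2, 9*1) = 36
One optimal split: 3 + 3 + 2 + 2; product 3*3*2*2 = 36.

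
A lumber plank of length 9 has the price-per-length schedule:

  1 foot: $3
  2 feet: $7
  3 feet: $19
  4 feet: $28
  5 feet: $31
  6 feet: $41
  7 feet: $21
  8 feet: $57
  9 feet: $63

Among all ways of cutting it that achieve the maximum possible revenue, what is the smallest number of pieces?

1

Build r[k] bottom-up: r[k] = max over allowed piece i of (p[i] + r[k−i]).
r[1] = 3
r[2] = max(3+3, 7+0) = 7
r[3] = max(3+7, 7+3, 19+0) = 19
r[4] = max(3+19, 7+7, 19+3, 28+0) = 28
r[5] = max(3+28, 7+19, 19+7, 28+3, 31+0) = 31
r[6] = max(3+31, 7+28, 19+19, 28+7, 31+3, 41+0) = 41
r[7] = max(3+41, 7+31, 19+28, …, 41+3, 21+0) = 47
r[8] = max(3+47, 7+41, 19+31, …, 21+3, 57+0) = 57
r[9] = max(3+57, 7+47, 19+41, …, 57+3, 63+0) = 63
Maximum revenue is $63.
Now minimize piece count subject to staying optimal: for each k, pieces[k] = 1 + min over i with p[i]+r[k−i]=r[k] of pieces[k−i].
pieces[6] = 1
pieces[7] = 2
pieces[8] = 1
pieces[9] = 1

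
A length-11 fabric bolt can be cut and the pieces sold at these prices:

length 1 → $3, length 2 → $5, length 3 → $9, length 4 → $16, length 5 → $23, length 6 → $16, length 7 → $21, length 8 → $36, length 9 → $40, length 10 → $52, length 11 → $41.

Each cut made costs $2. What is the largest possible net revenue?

53

Consider every possible first cut. v[k] is the best of p[i]+v[k−i] over all sellable i≤k, charging 2 whenever i<k.
v[1] = 3
v[2] = 5
v[3] = 9
v[4] = 16
v[5] = 23
v[6] = 24  (first piece 1, then v[5]=23)
v[7] = 26  (first piece 2, then v[5]=23)
v[8] = 36
v[9] = 40
v[10] = 52
v[11] = 53  (first piece 1, then v[10]=52)
One optimal plan: pieces 10 + 1 (1 cut) → $55 − $2 = $53.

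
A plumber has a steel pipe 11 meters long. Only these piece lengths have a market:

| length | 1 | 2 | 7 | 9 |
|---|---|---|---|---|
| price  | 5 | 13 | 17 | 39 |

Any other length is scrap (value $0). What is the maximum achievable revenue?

Build r[k] bottom-up: r[k] = max over allowed piece i of (p[i] + r[k−i]).
r[1] = 5
r[2] = max(5+5, 13+0) = 13
r[3] = max(5+13, 13+5) = 18
r[4] = max(5+18, 13+13) = 26
r[5] = max(5+26, 13+18) = 31
r[6] = max(5+31, 13+26) = 39
r[7] = max(5+39, 13+31, 17+0) = 44
r[8] = max(5+44, 13+39, 17+5) = 52
r[9] = max(5+52, 13+44, 17+13, 39+0) = 57
r[10] = max(5+57, 13+52, 17+18, 39+5) = 65
r[11] = max(5+65, 13+57, 17+26, 39+13) = 70
One optimal cutting: 2 + 2 + 2 + 2 + 2 + 1 → $70.

70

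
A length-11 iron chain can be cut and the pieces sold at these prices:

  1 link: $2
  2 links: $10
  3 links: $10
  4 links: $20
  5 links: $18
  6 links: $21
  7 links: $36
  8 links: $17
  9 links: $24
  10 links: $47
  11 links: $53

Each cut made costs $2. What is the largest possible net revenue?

54

Build net[k] bottom-up: net[k] = max over allowed piece i of (p[i] + net[k−i]) − 2 per cut.
net[1] = 2
net[2] = max(2+2-2, 10+0) = 10
net[3] = max(2+10-2, 10+2-2, 10+0) = 10
net[4] = max(2+10-2, 10+10-2, 10+2-2, 20+0) = 20
net[5] = max(2+20-2, 10+10-2, 10+10-2, 20+2-2, 18+0) = 20
net[6] = max(2+20-2, 10+20-2, 10+10-2, 20+10-2, 18+2-2, 21+0) = 28
net[7] = max(2+28-2, 10+20-2, 10+20-2, …, 21+2-2, 36+0) = 36
net[8] = max(2+36-2, 10+28-2, 10+20-2, …, 36+2-2, 17+0) = 38
net[9] = max(2+38-2, 10+36-2, 10+28-2, …, 17+2-2, 24+0) = 44
net[10] = max(2+44-2, 10+38-2, 10+36-2, …, 24+2-2, 47+0) = 47
net[11] = max(2+47-2, 10+44-2, 10+38-2, …, 47+2-2, 53+0) = 54
One optimal plan: pieces 7 + 4 (1 cut) → $56 − $2 = $54.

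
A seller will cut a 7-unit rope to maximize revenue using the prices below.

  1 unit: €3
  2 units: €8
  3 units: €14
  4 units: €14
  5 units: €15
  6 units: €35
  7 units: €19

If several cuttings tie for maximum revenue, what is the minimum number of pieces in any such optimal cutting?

Build r[k] bottom-up: r[k] = max over allowed piece i of (p[i] + r[k−i]).
r[1] = 3
r[2] = max(3+3, 8+0) = 8
r[3] = max(3+8, 8+3, 14+0) = 14
r[4] = max(3+14, 8+8, 14+3, 14+0) = 17
r[5] = max(3+17, 8+14, 14+8, 14+3, 15+0) = 22
r[6] = max(3+22, 8+17, 14+14, 14+8, 15+3, 35+0) = 35
r[7] = max(3+35, 8+22, 14+17, …, 35+3, 19+0) = 38
Maximum revenue is €38.
Now minimize piece count subject to staying optimal: for each k, pieces[k] = 1 + min over i with p[i]+r[k−i]=r[k] of pieces[k−i].
pieces[4] = 2
pieces[5] = 2
pieces[6] = 1
pieces[7] = 2

2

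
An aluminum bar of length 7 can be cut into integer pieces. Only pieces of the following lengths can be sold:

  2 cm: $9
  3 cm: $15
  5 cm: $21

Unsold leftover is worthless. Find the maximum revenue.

Build f[k] bottom-up: f[k] = max over allowed piece i of (p[i] + f[k−i]).
f[1] = 0
f[2] = 9
f[3] = 15
f[4] = 18  (first piece 2, then f[2]=9)
f[5] = 24  (first piece 2, then f[3]=15)
f[6] = 30  (first piece 3, then f[3]=15)
f[7] = 33  (first piece 2, then f[5]=24)
One optimal cutting: 3 + 2 + 2 → $33.

33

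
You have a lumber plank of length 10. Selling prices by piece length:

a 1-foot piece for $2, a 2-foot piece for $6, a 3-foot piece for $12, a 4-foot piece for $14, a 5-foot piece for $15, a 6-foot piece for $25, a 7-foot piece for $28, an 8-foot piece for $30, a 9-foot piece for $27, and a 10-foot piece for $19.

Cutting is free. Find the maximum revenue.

Build v[k] bottom-up: v[k] = max over allowed piece i of (p[i] + v[k−i]).
v[1] = 2
v[2] = 6
v[3] = 12
v[4] = 14  (first piece 1, then v[3]=12)
v[5] = 18  (first piece 2, then v[3]=12)
v[6] = 25
v[7] = 28
v[8] = 31  (first piece 2, then v[6]=25)
v[9] = 37  (first piece 3, then v[6]=25)
v[10] = 40  (first piece 3, then v[7]=28)
One optimal cutting: 7 + 3 → $28 + $12 = $40.

40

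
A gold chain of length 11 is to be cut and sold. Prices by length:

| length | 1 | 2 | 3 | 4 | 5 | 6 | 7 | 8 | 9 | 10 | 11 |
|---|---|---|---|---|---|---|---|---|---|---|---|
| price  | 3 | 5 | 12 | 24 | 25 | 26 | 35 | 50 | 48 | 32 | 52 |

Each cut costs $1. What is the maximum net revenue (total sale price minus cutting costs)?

61

Consider every possible first cut. net[k] is the best of p[i]+net[k−i] over all sellable i≤k, charging 1 whenever i<k.
net[1] = 3
net[2] = max(3+3-1, 5+0) = 5
net[3] = max(3+5-1, 5+3-1, 12+0) = 12
net[4] = max(3+12-1, 5+5-1, 12+3-1, 24+0) = 24
net[5] = max(3+24-1, 5+12-1, 12+5-1, 24+3-1, 25+0) = 26
net[6] = max(3+26-1, 5+24-1, 12+12-1, 24+5-1, 25+3-1, 26+0) = 28
net[7] = max(3+28-1, 5+26-1, 12+24-1, …, 26+3-1, 35+0) = 35
net[8] = max(3+35-1, 5+28-1, 12+26-1, …, 35+3-1, 50+0) = 50
net[9] = max(3+50-1, 5+35-1, 12+28-1, …, 50+3-1, 48+0) = 52
net[10] = max(3+52-1, 5+50-1, 12+35-1, …, 48+3-1, 32+0) = 54
net[11] = max(3+54-1, 5+52-1, 12+50-1, …, 32+3-1, 52+0) = 61
One optimal plan: pieces 8 + 3 (1 cut) → $62 − $1 = $61.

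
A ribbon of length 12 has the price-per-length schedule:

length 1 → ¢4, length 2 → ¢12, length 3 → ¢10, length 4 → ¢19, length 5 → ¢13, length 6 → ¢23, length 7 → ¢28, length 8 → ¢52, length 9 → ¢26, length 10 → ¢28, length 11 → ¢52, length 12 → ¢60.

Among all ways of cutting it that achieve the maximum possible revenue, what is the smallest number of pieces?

Consider every possible first cut. r[k] is the best of p[i]+r[k−i] over all sellable i≤k.
r[1] = 4
r[2] = 12
r[3] = 16  (first piece 1, then r[2]=12)
r[4] = 24  (first piece 2, then r[2]=12)
r[5] = 28  (first piece 1, then r[4]=24)
r[6] = 36  (first piece 2, then r[4]=24)
r[7] = 40  (first piece 1, then r[6]=36)
r[8] = 52
r[9] = 56  (first piece 1, then r[8]=52)
r[10] = 64  (first piece 2, then r[8]=52)
r[11] = 68  (first piece 1, then r[10]=64)
r[12] = 76  (first piece 2, then r[10]=64)
Maximum revenue is ¢76.
Now minimize piece count subject to staying optimal: for each k, pieces[k] = 1 + min over i with p[i]+r[k−i]=r[k] of pieces[k−i].
pieces[9] = 2
pieces[10] = 2
pieces[11] = 3
pieces[12] = 3

3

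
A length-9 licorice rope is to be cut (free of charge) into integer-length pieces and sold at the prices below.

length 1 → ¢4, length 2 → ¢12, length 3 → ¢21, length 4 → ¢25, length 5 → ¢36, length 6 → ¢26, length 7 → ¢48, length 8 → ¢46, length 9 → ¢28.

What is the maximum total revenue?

63

Consider every possible first cut. R[k] is the best of p[i]+R[k−i] over all sellable i≤k.
R[1] = 4
R[2] = max(4+4, 12+0) = 12
R[3] = max(4+12, 12+4, 21+0) = 21
R[4] = max(4+21, 12+12, 21+4, 25+0) = 25
R[5] = max(4+25, 12+21, 21+12, 25+4, 36+0) = 36
R[6] = max(4+36, 12+25, 21+21, 25+12, 36+4, 26+0) = 42
R[7] = max(4+42, 12+36, 21+25, …, 26+4, 48+0) = 48
R[8] = max(4+48, 12+42, 21+36, …, 48+4, 46+0) = 57
R[9] = max(4+57, 12+48, 21+42, …, 46+4, 28+0) = 63
One optimal cutting: 3 + 3 + 3 → ¢21 + ¢21 + ¢21 = ¢63.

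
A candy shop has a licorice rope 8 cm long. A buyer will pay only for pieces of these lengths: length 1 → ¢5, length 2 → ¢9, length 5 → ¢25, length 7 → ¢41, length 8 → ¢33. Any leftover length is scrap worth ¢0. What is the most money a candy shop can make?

46

Let r[k] be the best obtainable value from length k. For each k, try every first piece i and keep the best of price[i] + r[k−i].
r[1] = 5
r[2] = max(5+5, 9+0) = 10
r[3] = max(5+10, 9+5) = 15
r[4] = max(5+15, 9+10) = 20
r[5] = max(5+20, 9+15, 25+0) = 25
r[6] = max(5+25, 9+20, 25+5) = 30
r[7] = max(5+30, 9+25, 25+10, 41+0) = 41
r[8] = max(5+41, 9+30, 25+15, 41+5, 33+0) = 46
One optimal cutting: 7 + 1 → ¢46.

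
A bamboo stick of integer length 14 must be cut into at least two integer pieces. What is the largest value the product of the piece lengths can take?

162

Let g[k] be the best product for length k (with at least one cut). For each first piece i, the rest contributes max(k−i, g[k−i]).
g[2] = 1*max(1,0) = 1*1 = 1
g[3] = 1*max(2,1) = 1*2 = 2
g[4] = 2*max(2,1) = 2*2 = 4
g[5] = 2*max(3,2) = 2*3 = 6
g[6] = 3*max(3,2) = 3*3 = 9
g[7] = 2*max(5,6) = 2*6 = 12
g[8] = 2*max(6,9) = 2*9 = 18
g[9] = 3*max(6,9) = 3*9 = 27
g[10] = 2*max(8,18) = 2*18 = 36
g[11] = 2*max(9,27) = 2*27 = 54
g[12] = 3*max(9,27) = 3*27 = 81
g[13] = 2*max(11,54) = 2*54 = 108
g[14] = 2*max(12,81) = 2*81 = 162
One optimal split: 3 + 3 + 3 + 3 + 2; product 3*3*3*3*2 = 162.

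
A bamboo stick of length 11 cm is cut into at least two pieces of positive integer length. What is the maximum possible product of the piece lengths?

54

Define prod[k] = max over 1≤i<k of i · max(k−i, prod[k−i]); the inner max lets the remainder stay uncut if that's better.
Small cases: prod[2]=1, prod[3]=2.
prod[4] = 2*max(2,1) = 2*2 = 4
prod[5] = 2*max(3,2) = 2*3 = 6
prod[6] = 3*max(3,2) = 3*3 = 9
prod[7] = 2*max(5,6) = 2*6 = 12
prod[8] = 2*max(6,9) = 2*9 = 18
prod[9] = 3*max(6,9) = 3*9 = 27
prod[10] = 2*max(8,18) = 2*18 = 36
prod[11] = 2*max(9,27) = 2*27 = 54
One optimal split: 3 + 3 + 3 + 2; product 3*3*3*2 = 54.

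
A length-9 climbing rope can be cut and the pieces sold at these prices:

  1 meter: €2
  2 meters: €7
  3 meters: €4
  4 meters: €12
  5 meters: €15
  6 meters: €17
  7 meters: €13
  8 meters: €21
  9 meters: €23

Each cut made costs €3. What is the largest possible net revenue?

24

Let net[k] be the best obtainable value from length k. For each k, try every first piece i and keep the best of price[i] + net[k−i] minus the 3 cut fee when i<k.
net[1] = 2
net[2] = 7
net[3] = 6  (first piece 1, then net[2]=7)
net[4] = 12
net[5] = 15
net[6] = 17
net[7] = 19  (first piece 2, then net[5]=15)
net[8] = 21  (first piece 2, then net[6]=17)
net[9] = 24  (first piece 4, then net[5]=15)
One optimal plan: pieces 5 + 4 (1 cut) → €27 − €3 = €24.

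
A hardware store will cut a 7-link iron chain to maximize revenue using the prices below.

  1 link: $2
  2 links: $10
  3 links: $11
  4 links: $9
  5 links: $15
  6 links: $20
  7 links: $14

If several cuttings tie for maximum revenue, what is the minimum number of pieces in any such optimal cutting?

4

Let r[k] be the best obtainable value from length k. For each k, try every first piece i and keep the best of price[i] + r[k−i].
r[1] = 2
r[2] = max(2+2, 10+0) = 10
r[3] = max(2+10, 10+2, 11+0) = 12
r[4] = max(2+12, 10+10, 11+2, 9+0) = 20
r[5] = max(2+20, 10+12, 11+10, 9+2, 15+0) = 22
r[6] = max(2+22, 10+20, 11+12, 9+10, 15+2, 20+0) = 30
r[7] = max(2+30, 10+22, 11+20, …, 20+2, 14+0) = 32
Maximum revenue is $32.
Now minimize piece count subject to staying optimal: for each k, pieces[k] = 1 + min over i with p[i]+r[k−i]=r[k] of pieces[k−i].
pieces[4] = 2
pieces[5] = 3
pieces[6] = 3
pieces[7] = 4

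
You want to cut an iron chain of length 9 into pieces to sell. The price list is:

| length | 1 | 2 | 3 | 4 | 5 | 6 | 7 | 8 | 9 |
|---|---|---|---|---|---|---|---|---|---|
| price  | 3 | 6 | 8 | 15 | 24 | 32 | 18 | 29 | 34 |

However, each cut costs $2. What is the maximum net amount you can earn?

Let v[k] be the best obtainable value from length k. For each k, try every first piece i and keep the best of price[i] + v[k−i] minus the 2 cut fee when i<k.
v[1] = 3
v[2] = 6
v[3] = 8
v[4] = 15
v[5] = 24
v[6] = 32
v[7] = 33  (first piece 1, then v[6]=32)
v[8] = 36  (first piece 2, then v[6]=32)
v[9] = 38  (first piece 3, then v[6]=32)
One optimal plan: pieces 6 + 3 (1 cut) → $40 − $2 = $38.

38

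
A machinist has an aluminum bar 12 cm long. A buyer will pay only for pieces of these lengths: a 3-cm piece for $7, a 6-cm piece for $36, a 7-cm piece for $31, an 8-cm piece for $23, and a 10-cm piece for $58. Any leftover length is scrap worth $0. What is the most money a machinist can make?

72

Consider every possible first cut. f[k] is the best of p[i]+f[k−i] over all sellable i≤k.
f[1] = 0
f[2] = 0
f[3] = 7
f[4] = 7
f[5] = 7
f[6] = 36
f[7] = 36
f[8] = 36
f[9] = 43  (first piece 3, then f[6]=36)
f[10] = 58
f[11] = 58
f[12] = 72  (first piece 6, then f[6]=36)
One optimal cutting: 6 + 6 → $72.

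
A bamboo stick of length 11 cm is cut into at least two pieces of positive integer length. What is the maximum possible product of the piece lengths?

Let prod[k] be the best product for length k (with at least one cut). For each first piece i, the rest contributes max(k−i, prod[k−i]).
prod[2] = 1×max(1,0) = 1×1 = 1
prod[3] = 1×max(2,1) = 1×2 = 2
prod[4] = 2×max(2,1) = 2×2 = 4
prod[5] = 2×max(3,2) = 2×3 = 6
prod[6] = 3×max(3,2) = 3×3 = 9
prod[7] = 2×max(5,6) = 2×6 = 12
prod[8] = 2×max(6,9) = 2×9 = 18
prod[9] = 3×max(6,9) = 3×9 = 27
prod[10] = 2×max(8,18) = 2×18 = 36
prod[11] = 2×max(9,27) = 2×27 = 54
One optimal split: 3 + 3 + 3 + 2; product 3×3×3×2 = 54.

54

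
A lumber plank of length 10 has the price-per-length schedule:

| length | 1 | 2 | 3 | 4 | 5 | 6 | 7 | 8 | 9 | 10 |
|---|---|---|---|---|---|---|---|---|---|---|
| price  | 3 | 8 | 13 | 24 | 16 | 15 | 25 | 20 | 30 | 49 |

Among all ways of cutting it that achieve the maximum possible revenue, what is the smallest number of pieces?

Let r[k] be the best obtainable value from length k. For each k, try every first piece i and keep the best of price[i] + r[k−i].
r[1] = 3
r[2] = max(3+3, 8+0) = 8
r[3] = max(3+8, 8+3, 13+0) = 13
r[4] = max(3+13, 8+8, 13+3, 24+0) = 24
r[5] = max(3+24, 8+13, 13+8, 24+3, 16+0) = 27
r[6] = max(3+27, 8+24, 13+13, 24+8, 16+3, 15+0) = 32
r[7] = max(3+32, 8+27, 13+24, …, 15+3, 25+0) = 37
r[8] = max(3+37, 8+32, 13+27, …, 25+3, 20+0) = 48
r[9] = max(3+48, 8+37, 13+32, …, 20+3, 30+0) = 51
r[10] = max(3+51, 8+48, 13+37, …, 30+3, 49+0) = 56
Maximum revenue is $56.
Now minimize piece count subject to staying optimal: for each k, pieces[k] = 1 + min over i with p[i]+r[k−i]=r[k] of pieces[k−i].
pieces[7] = 2
pieces[8] = 2
pieces[9] = 3
pieces[10] = 3

3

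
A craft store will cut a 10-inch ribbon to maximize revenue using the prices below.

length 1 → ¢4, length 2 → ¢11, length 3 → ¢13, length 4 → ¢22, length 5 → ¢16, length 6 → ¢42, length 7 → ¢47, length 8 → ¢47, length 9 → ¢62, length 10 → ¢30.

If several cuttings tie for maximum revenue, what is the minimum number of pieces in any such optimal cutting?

2

Let r[k] be the best obtainable value from length k. For each k, try every first piece i and keep the best of price[i] + r[k−i].
r[1] = 4
r[2] = 11
r[3] = 15  (first piece 1, then r[2]=11)
r[4] = 22  (first piece 2, then r[2]=11)
r[5] = 26  (first piece 1, then r[4]=22)
r[6] = 42
r[7] = 47
r[8] = 53  (first piece 2, then r[6]=42)
r[9] = 62
r[10] = 66  (first piece 1, then r[9]=62)
Maximum revenue is ¢66.
Now minimize piece count subject to staying optimal: for each k, pieces[k] = 1 + min over i with p[i]+r[k−i]=r[k] of pieces[k−i].
pieces[7] = 1
pieces[8] = 2
pieces[9] = 1
pieces[10] = 2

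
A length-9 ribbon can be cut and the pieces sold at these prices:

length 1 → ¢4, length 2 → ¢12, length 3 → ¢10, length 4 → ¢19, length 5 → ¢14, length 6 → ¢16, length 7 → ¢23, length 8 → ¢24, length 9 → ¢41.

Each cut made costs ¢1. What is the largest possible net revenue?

48

Let r[k] be the best obtainable value from length k. For each k, try every first piece i and keep the best of price[i] + r[k−i] minus the 1 cut fee when i<k.
r[1] = 4
r[2] = 12
r[3] = 15  (first piece 1, then r[2]=12)
r[4] = 23  (first piece 2, then r[2]=12)
r[5] = 26  (first piece 1, then r[4]=23)
r[6] = 34  (first piece 2, then r[4]=23)
r[7] = 37  (first piece 1, then r[6]=34)
r[8] = 45  (first piece 2, then r[6]=34)
r[9] = 48  (first piece 1, then r[8]=45)
One optimal plan: pieces 2 + 2 + 2 + 2 + 1 (4 cuts) → ¢52 − ¢4 = ¢48.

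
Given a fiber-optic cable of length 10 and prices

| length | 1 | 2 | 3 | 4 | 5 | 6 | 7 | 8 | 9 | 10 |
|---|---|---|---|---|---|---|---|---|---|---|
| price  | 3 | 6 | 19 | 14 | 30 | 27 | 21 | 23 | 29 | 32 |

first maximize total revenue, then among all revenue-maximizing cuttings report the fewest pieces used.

2

Consider every possible first cut. r[k] is the best of p[i]+r[k−i] over all sellable i≤k.
r[1] = 3
r[2] = max(3+3, 6+0) = 6
r[3] = max(3+6, 6+3, 19+0) = 19
r[4] = max(3+19, 6+6, 19+3, 14+0) = 22
r[5] = max(3+22, 6+19, 19+6, 14+3, 30+0) = 30
r[6] = max(3+30, 6+22, 19+19, 14+6, 30+3, 27+0) = 38
r[7] = max(3+38, 6+30, 19+22, …, 27+3, 21+0) = 41
r[8] = max(3+41, 6+38, 19+30, …, 21+3, 23+0) = 49
r[9] = max(3+49, 6+41, 19+38, …, 23+3, 29+0) = 57
r[10] = max(3+57, 6+49, 19+41, …, 29+3, 32+0) = 60
Maximum revenue is $60.
Now minimize piece count subject to staying optimal: for each k, pieces[k] = 1 + min over i with p[i]+r[k−i]=r[k] of pieces[k−i].
pieces[7] = 3
pieces[8] = 2
pieces[9] = 3
pieces[10] = 2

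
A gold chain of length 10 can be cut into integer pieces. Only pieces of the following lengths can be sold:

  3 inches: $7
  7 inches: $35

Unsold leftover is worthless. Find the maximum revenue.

Build best[k] bottom-up: best[k] = max over allowed piece i of (p[i] + best[k−i]).
best[1] = 0
best[2] = 0
best[3] = 7
best[4] = 7
best[5] = 7
best[6] = 14  (first piece 3, then best[3]=7)
best[7] = max(7+7, 35+0) = 35
best[8] = max(7+7, 35+0) = 35
best[9] = max(7+14, 35+0) = 35
best[10] = max(7+35, 35+7) = 42
One optimal cutting: 7 + 3 → $42.

42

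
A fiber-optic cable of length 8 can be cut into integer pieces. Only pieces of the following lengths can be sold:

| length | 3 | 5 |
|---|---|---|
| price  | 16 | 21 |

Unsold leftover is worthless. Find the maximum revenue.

Consider every possible first cut. best[k] is the best of p[i]+best[k−i] over all sellable i≤k.
best[1] = 0
best[2] = 0
best[3] = 16
best[4] = 16
best[5] = max(16+0, 21+0) = 21
best[6] = max(16+16, 21+0) = 32
best[7] = max(16+16, 21+0) = 32
best[8] = max(16+21, 21+16) = 37
One optimal cutting: 5 + 3 → $37.

37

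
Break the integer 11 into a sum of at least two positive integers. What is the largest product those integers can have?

Define prod[k] = max over 1≤i<k of i · max(k−i, prod[k−i]); the inner max lets the remainder stay uncut if that's better.
prod[2] = 1×max(1,0) = 1×1 = 1
prod[3] = max(1×2, 2×1) = 2
prod[4] = max(1×3, 2×2, 3×1) = 4
prod[5] = max(1×4, 2×3, 3×2, 4×1) = 6
prod[6] = max(1×6, 2×4, 3×3, 4×2, 5×1) = 9
prod[7] = max(1×9, 2×6, 3×4, 4×3, 5×2, 6×1) = 12
prod[8] = max(1×12, 2×9, 3×6, …, 6×2, 7×1) = 18
prod[9] = max(1×18, 2×12, 3×9, …, 7×2, 8×1) = 27
prod[10] = max(1×27, 2×18, 3×12, …, 8×2, 9×1) = 36
prod[11] = max(1×36, 2×27, 3×18, …, 9×2, 10×1) = 54
One optimal split: 3 + 3 + 3 + 2; product 3×3×3×2 = 54.

54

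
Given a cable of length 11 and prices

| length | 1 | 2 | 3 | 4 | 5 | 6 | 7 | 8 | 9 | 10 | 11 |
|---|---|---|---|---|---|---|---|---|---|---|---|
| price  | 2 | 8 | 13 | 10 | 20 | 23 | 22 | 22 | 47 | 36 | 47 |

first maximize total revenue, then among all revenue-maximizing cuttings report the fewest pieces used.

Let r[k] be the best obtainable value from length k. For each k, try every first piece i and keep the best of price[i] + r[k−i].
r[1] = 2
r[2] = max(2+2, 8+0) = 8
r[3] = max(2+8, 8+2, 13+0) = 13
r[4] = max(2+13, 8+8, 13+2, 10+0) = 16
r[5] = max(2+16, 8+13, 13+8, 10+2, 20+0) = 21
r[6] = max(2+21, 8+16, 13+13, 10+8, 20+2, 23+0) = 26
r[7] = max(2+26, 8+21, 13+16, …, 23+2, 22+0) = 29
r[8] = max(2+29, 8+26, 13+21, …, 22+2, 22+0) = 34
r[9] = max(2+34, 8+29, 13+26, …, 22+2, 47+0) = 47
r[10] = max(2+47, 8+34, 13+29, …, 47+2, 36+0) = 49
r[11] = max(2+49, 8+47, 13+34, …, 36+2, 47+0) = 55
Maximum revenue is €55.
Now minimize piece count subject to staying optimal: for each k, pieces[k] = 1 + min over i with p[i]+r[k−i]=r[k] of pieces[k−i].
pieces[8] = 3
pieces[9] = 1
pieces[10] = 2
pieces[11] = 2

2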